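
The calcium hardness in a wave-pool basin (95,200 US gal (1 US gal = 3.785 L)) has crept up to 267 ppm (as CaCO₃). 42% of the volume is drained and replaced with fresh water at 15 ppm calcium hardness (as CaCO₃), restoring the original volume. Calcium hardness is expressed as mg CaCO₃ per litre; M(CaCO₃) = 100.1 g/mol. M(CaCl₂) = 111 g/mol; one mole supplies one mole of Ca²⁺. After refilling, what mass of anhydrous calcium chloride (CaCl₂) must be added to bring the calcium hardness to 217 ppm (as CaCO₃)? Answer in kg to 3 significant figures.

22.3 kg

Volume: 95,200 US gal × 3.785 L/gal = 360,332 L.
After draining 42% and refilling: 267 × 0.58 + 15 × 0.42 = 161.16 ppm.
Deficit to target: 217 − 161.16 = 55.84 mg/L.
As CaCO₃: 55.84 mg/L × 360,332 L = 20,120 g; ÷ 100.1 = 201 mol Ca²⁺.
Mass: 201 × 111 = 22,310 g.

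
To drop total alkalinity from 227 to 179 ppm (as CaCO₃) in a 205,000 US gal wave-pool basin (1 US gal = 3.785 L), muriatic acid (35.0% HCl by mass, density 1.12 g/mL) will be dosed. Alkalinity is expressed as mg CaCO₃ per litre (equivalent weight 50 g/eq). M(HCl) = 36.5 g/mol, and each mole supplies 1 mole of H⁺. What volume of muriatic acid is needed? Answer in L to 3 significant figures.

Volume: 205,000 US gal × 3.785 L/gal = 775,925 L.
Alkalinity to neutralize: (227 − 179) = 48 mg/L as CaCO₃ × 775,925 L = 37,240 g as CaCO₃.
Equivalents of H⁺ required: 37,240 ÷ 50 g/eq = 744.9 eq = 744.9 mol HCl.
Mass of HCl: 744.9 × 36.5 = 27,190 g.
Mass of 35.0% solution: 27,190 / 0.35 = 77,680 g.
Volume: 77,680 g ÷ 1.12 g/mL = 69,360 mL.

69.4 L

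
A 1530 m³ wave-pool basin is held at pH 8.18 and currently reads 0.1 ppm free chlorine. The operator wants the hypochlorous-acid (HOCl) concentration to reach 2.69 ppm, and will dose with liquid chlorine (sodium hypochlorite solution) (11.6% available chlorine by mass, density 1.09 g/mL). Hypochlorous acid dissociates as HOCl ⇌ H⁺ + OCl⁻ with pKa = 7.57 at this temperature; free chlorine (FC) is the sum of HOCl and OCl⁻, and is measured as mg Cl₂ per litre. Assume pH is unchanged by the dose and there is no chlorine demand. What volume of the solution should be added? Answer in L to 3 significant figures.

164 L

Volume: 1530 m³ = 1,530,000 L.
[OCl⁻]/[HOCl] = 10^(pH − pKa) = 10^(8.18 − 7.57) = 4.074; fraction as HOCl = 1/(1 + 4.074) = 0.1971.
Free chlorine required for 2.69 ppm HOCl: 2.69 / 0.1971 = 13.65 ppm.
FC to add: 13.65 − 0.1 = 13.55 mg/L as Cl₂.
Cl₂ equivalent: 13.55 mg/L × 1,530,000 L = 20,730 g.
Product at 11.6% available Cl: 20,730 / 0.116 = 178,700 g.
Volume: 178,700 g ÷ 1.09 g/mL = 163,900 mL.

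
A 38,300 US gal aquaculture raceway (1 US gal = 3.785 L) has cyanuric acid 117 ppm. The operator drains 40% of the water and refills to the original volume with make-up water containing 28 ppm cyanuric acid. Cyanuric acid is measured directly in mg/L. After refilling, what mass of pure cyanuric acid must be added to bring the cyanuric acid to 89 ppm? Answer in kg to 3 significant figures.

Volume: 38,300 US gal × 3.785 L/gal = 144,966 L.
After draining 40% and refilling: 117 × 0.60 + 28 × 0.40 = 81.4 ppm.
Deficit to target: 89 − 81.4 = 7.6 mg/L.
Mass: 7.6 mg/L × 144,966 L = 1102 g cyanuric acid.

1.10 kg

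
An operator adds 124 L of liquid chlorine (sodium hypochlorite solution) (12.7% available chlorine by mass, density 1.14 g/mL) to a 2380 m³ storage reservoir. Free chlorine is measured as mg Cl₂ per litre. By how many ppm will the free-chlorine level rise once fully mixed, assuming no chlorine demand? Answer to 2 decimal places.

7.54 ppm

Volume: 2380 m³ = 2,380,000 L.
Mass of solution: 124 L × 1000 mL/L × 1.14 g/mL = 141,400 g.
Available chlorine delivered: 141,400 g × 0.127 = 17,950 g as Cl₂.
Concentration rise: 17,950 g / 2,380,000 L = 7.543 mg/L = 7.54 ppm.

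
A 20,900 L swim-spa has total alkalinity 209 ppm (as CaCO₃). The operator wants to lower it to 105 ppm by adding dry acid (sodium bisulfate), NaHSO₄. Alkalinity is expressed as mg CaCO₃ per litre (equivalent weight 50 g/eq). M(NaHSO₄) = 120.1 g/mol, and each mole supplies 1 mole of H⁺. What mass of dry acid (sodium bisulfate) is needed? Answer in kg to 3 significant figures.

5.22 kg

Alkalinity to neutralize: (209 − 105) = 104 mg/L as CaCO₃ × 20,900 L = 2174 g as CaCO₃.
Equivalents of H⁺ required: 2174 ÷ 50 g/eq = 43.47 eq = 43.47 mol NaHSO₄.
Mass of NaHSO₄: 43.47 × 120.1 = 5221 g.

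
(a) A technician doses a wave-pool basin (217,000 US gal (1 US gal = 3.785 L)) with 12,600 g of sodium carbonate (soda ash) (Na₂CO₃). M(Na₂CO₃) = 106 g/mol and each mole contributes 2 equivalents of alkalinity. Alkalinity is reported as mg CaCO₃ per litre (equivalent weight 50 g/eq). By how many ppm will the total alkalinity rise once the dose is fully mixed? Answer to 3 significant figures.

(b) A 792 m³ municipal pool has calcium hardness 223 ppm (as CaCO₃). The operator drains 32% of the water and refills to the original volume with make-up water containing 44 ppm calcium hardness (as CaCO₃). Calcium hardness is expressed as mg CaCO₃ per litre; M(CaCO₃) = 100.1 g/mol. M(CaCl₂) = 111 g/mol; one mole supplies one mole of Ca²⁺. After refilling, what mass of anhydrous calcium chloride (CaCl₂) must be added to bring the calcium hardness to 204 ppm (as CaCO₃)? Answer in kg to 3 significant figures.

(a) 14.5 ppm; (b) 33.6 kg

(a) Volume: 217,000 US gal × 3.785 L/gal = 821,345 L.
(a) Moles of Na₂CO₃: 12,600 g ÷ 106 g/mol = 118.9 mol → 237.7 eq of alkalinity.
(a) As CaCO₃: 237.7 eq × 50 g/eq = 11,890 g.
(a) Rise: 11,890 g / 821,345 L × 1000 = 14.47 mg/L.

(b) Volume: 792 m³ = 792,000 L.
(b) After draining 32% and refilling: 223 × 0.68 + 44 × 0.32 = 165.72 ppm.
(b) Deficit to target: 204 − 165.72 = 38.28 mg/L.
(b) As CaCO₃: 38.28 mg/L × 792,000 L = 30,320 g; ÷ 100.1 = 302.9 mol Ca²⁺.
(b) Mass: 302.9 × 111 = 33,620 g.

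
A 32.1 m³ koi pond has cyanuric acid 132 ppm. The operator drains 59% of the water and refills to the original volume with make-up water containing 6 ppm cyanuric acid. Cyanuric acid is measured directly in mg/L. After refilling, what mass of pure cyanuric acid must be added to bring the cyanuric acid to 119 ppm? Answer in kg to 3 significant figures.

1.97 kg

Volume: 32.1 m³ = 32,100 L.
After draining 59% and refilling: 132 × 0.41 + 6 × 0.59 = 57.66 ppm.
Deficit to target: 119 − 57.66 = 61.34 mg/L.
Mass: 61.34 mg/L × 32,100 L = 1969 g cyanuric acid.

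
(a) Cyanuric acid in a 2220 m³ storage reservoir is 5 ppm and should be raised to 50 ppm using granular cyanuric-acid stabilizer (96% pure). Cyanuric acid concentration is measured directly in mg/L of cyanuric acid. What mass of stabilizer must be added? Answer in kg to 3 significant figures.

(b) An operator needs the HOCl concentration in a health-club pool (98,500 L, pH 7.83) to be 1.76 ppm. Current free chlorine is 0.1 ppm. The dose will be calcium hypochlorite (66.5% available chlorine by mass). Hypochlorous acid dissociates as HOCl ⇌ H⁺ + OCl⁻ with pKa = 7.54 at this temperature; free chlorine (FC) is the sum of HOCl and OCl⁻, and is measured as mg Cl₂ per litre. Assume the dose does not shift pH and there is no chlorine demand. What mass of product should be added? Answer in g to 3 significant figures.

(a) 104 kg; (b) 754 g

(a) Volume: 2220 m³ = 2,220,000 L.
(a) CYA to add: (50 − 5) = 45 mg/L × 2,220,000 L = 99,900 g cyanuric acid.
(a) At 96% purity: 99,900 / 0.96 = 104,100 g product.

(b) [OCl⁻]/[HOCl] = 10^(pH − pKa) = 10^(7.83 − 7.54) = 1.95; fraction as HOCl = 1/(1 + 1.95) = 0.339.
(b) Free chlorine required for 1.76 ppm HOCl: 1.76 / 0.339 = 5.192 ppm.
(b) FC to add: 5.192 − 0.1 = 5.092 mg/L as Cl₂.
(b) Cl₂ equivalent: 5.092 mg/L × 98,500 L = 501.5 g.
(b) Product at 66.5% available Cl: 501.5 / 0.665 = 754.2 g.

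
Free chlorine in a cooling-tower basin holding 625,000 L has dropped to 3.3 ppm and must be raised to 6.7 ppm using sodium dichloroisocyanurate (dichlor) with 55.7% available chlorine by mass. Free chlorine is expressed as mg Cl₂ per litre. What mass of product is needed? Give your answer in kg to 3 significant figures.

3.82 kg

Chlorine deficit: 6.7 − 3.3 = 3.4 ppm = 3.4 mg/L as Cl₂.
Cl₂ equivalent needed: 3.4 mg/L × 625,000 L = 2,125,000 mg = 2125 g.
Product at 55.7% available chlorine: 2125 / 0.557 = 3815 g.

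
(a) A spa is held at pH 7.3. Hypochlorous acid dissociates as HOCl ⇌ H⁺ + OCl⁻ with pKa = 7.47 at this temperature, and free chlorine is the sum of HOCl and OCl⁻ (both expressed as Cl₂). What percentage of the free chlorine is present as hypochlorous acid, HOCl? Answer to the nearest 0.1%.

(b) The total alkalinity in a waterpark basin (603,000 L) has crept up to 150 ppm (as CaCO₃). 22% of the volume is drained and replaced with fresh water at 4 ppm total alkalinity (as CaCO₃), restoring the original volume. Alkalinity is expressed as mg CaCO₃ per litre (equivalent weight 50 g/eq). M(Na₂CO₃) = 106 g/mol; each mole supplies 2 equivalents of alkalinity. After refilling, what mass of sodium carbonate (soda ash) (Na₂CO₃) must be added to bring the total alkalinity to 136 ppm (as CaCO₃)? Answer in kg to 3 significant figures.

(a) [OCl⁻]/[HOCl] = 10^(pH − pKa) = 10^(7.3 − 7.47) = 10^-0.17 = 0.6761.
(a) Fraction as HOCl = 1 / (1 + 0.6761) = 0.5966.

(b) After draining 22% and refilling: 150 × 0.78 + 4 × 0.22 = 117.88 ppm.
(b) Deficit to target: 136 − 117.88 = 18.12 mg/L.
(b) As CaCO₃: 18.12 mg/L × 603,000 L = 10,930 g; ÷ 50 g/eq ÷ 2 = 109.3 mol Na₂CO₃.
(b) Mass: 109.3 × 106 = 11,580 g.

(a) 59.7%; (b) 11.6 kg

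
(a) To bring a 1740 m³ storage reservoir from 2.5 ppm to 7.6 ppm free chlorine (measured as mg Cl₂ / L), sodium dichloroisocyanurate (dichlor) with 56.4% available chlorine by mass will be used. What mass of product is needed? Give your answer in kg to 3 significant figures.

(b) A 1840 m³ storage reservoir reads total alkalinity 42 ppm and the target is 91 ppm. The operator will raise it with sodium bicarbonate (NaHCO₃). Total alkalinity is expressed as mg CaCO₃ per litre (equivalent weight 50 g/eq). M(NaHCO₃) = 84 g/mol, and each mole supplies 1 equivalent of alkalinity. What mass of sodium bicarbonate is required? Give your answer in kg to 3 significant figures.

(a) Volume: 1740 m³ = 1,740,000 L.
(a) Chlorine deficit: 7.6 − 2.5 = 5.1 ppm = 5.1 mg/L as Cl₂.
(a) Cl₂ equivalent needed: 5.1 mg/L × 1,740,000 L = 8,874,000 mg = 8874 g.
(a) Product at 56.4% available chlorine: 8874 / 0.564 = 15,730 g.

(b) Volume: 1840 m³ = 1,840,000 L.
(b) Alkalinity to add: (91 − 42) = 49 mg/L as CaCO₃ × 1,840,000 L = 90,160 g as CaCO₃.
(b) Equivalents: 90,160 g ÷ 50 g/eq = 1803 eq.
(b) NaHCO₃ supplies 1 eq per mole → 1803 mol.
(b) Mass: 1803 mol × 84 g/mol = 151,500 g.

(a) 15.7 kg; (b) 151 kg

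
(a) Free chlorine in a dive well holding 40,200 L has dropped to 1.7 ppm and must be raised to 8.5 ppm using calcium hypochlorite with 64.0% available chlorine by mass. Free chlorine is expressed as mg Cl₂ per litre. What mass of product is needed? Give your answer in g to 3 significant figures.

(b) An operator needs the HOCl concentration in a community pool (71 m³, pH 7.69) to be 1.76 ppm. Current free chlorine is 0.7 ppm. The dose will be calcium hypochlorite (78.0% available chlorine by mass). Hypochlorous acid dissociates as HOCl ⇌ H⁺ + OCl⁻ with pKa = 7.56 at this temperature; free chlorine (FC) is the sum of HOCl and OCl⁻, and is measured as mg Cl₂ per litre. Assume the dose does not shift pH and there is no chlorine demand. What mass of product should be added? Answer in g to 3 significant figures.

(a) 427 g; (b) 313 g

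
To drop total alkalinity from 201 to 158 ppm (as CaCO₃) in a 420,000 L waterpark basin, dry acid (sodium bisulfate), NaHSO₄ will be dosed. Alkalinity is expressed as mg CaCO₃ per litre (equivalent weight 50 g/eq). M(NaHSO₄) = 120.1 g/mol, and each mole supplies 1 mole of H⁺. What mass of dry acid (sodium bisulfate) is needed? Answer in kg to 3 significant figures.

Alkalinity to neutralize: (201 − 158) = 43 mg/L as CaCO₃ × 420,000 L = 18,060 g as CaCO₃.
Equivalents of H⁺ required: 18,060 ÷ 50 g/eq = 361.2 eq = 361.2 mol NaHSO₄.
Mass of NaHSO₄: 361.2 × 120.1 = 43,380 g.

43.4 kg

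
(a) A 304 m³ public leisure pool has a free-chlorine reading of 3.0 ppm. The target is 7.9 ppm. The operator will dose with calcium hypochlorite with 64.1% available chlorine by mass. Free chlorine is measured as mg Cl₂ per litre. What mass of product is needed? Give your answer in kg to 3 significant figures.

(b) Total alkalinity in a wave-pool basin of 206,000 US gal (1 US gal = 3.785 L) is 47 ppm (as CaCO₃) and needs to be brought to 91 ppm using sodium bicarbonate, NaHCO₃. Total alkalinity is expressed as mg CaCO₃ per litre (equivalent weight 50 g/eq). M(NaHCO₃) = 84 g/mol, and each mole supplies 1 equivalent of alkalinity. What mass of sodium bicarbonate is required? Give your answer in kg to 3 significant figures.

(a) 2.32 kg; (b) 57.6 kg

(a) Volume: 304 m³ = 304,000 L.
(a) Chlorine deficit: 7.9 − 3.0 = 4.9 ppm = 4.9 mg/L as Cl₂.
(a) Cl₂ equivalent needed: 4.9 mg/L × 304,000 L = 1,490,000 mg = 1490 g.
(a) Product at 64.1% available chlorine: 1490 / 0.641 = 2324 g.

(b) Volume: 206,000 US gal × 3.785 L/gal = 779,710 L.
(b) Alkalinity to add: (91 − 47) = 44 mg/L as CaCO₃ × 779,710 L = 34,310 g as CaCO₃.
(b) Equivalents: 34,310 g ÷ 50 g/eq = 686.1 eq.
(b) NaHCO₃ supplies 1 eq per mole → 686.1 mol.
(b) Mass: 686.1 mol × 84 g/mol = 57,640 g.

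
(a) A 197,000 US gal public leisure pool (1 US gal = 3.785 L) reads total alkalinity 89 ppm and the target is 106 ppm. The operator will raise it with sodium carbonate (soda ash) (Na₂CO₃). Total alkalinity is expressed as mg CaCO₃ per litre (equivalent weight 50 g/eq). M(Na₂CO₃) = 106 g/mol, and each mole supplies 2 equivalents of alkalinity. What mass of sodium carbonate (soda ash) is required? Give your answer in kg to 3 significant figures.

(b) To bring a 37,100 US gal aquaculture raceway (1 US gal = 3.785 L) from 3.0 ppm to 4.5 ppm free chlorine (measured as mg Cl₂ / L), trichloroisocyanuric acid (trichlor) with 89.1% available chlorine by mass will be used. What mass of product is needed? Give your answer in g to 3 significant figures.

(a) 13.4 kg; (b) 236 g

(a) Volume: 197,000 US gal × 3.785 L/gal = 745,645 L.
(a) Alkalinity to add: (106 − 89) = 17 mg/L as CaCO₃ × 745,645 L = 12,680 g as CaCO₃.
(a) Equivalents: 12,680 g ÷ 50 g/eq = 253.5 eq.
(a) Each mole of Na₂CO₃ supplies 2 eq, so 253.5 / 2 = 126.8 mol.
(a) Mass: 126.8 mol × 106 g/mol = 13,440 g.

(b) Volume: 37,100 US gal × 3.785 L/gal = 140,424 L.
(b) Chlorine deficit: 4.5 − 3.0 = 1.5 ppm = 1.5 mg/L as Cl₂.
(b) Cl₂ equivalent needed: 1.5 mg/L × 140,424 L = 210,600 mg = 210.6 g.
(b) Product at 89.1% available chlorine: 210.6 / 0.891 = 236.4 g.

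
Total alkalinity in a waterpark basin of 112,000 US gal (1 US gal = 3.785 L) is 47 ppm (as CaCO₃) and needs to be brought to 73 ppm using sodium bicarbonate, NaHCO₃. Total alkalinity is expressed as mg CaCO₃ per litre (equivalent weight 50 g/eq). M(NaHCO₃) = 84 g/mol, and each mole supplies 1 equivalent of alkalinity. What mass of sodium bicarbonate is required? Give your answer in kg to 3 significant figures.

Volume: 112,000 US gal × 3.785 L/gal = 423,920 L.
Alkalinity to add: (73 − 47) = 26 mg/L as CaCO₃ × 423,920 L = 11,020 g as CaCO₃.
Equivalents: 11,020 g ÷ 50 g/eq = 220.4 eq.
NaHCO₃ supplies 1 eq per mole → 220.4 mol.
Mass: 220.4 mol × 84 g/mol = 18,520 g.

18.5 kg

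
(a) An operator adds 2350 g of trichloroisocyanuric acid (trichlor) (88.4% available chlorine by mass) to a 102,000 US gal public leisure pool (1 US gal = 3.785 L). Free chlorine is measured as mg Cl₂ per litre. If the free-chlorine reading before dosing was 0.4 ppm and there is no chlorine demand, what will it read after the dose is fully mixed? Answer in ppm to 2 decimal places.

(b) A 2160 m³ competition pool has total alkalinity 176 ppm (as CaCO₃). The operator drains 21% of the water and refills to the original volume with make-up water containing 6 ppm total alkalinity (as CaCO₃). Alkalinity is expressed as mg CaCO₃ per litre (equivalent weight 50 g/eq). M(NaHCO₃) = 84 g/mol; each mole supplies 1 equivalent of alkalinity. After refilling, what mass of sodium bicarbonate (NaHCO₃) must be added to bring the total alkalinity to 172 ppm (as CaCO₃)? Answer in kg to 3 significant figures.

(a) 5.78 ppm; (b) 115 kg

(a) Volume: 102,000 US gal × 3.785 L/gal = 386,070 L.
(a) Available chlorine delivered: 2350 g × 0.884 = 2077 g as Cl₂.
(a) Concentration rise: 2077 g / 386,070 L = 5.381 mg/L = 5.38 ppm.
(a) Final FC: 0.4 + 5.38 = 5.78 ppm.

(b) Volume: 2160 m³ = 2,160,000 L.
(b) After draining 21% and refilling: 176 × 0.79 + 6 × 0.21 = 140.3 ppm.
(b) Deficit to target: 172 − 140.3 = 31.7 mg/L.
(b) As CaCO₃: 31.7 mg/L × 2,160,000 L = 68,470 g; ÷ 50 g/eq ÷ 1 = 1369 mol NaHCO₃.
(b) Mass: 1369 × 84 = 115,000 g.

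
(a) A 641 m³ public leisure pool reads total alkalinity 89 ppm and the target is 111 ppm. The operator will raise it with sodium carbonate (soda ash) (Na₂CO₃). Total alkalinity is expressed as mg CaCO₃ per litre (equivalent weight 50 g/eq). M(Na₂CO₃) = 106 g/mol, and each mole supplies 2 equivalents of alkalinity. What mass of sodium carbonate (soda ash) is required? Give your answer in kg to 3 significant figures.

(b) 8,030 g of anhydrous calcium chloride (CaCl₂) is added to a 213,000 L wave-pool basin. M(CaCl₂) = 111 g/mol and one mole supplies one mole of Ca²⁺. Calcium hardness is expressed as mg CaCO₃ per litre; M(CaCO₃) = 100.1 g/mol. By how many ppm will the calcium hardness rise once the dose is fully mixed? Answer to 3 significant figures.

(a) 14.9 kg; (b) 34.0 ppm

(a) Volume: 641 m³ = 641,000 L.
(a) Alkalinity to add: (111 − 89) = 22 mg/L as CaCO₃ × 641,000 L = 14,100 g as CaCO₃.
(a) Equivalents: 14,100 g ÷ 50 g/eq = 282 eq.
(a) Each mole of Na₂CO₃ supplies 2 eq, so 282 / 2 = 141 mol.
(a) Mass: 141 mol × 106 g/mol = 14,950 g.

(b) Moles of Ca²⁺: 8,030 g ÷ 111 g/mol = 72.34 mol.
(b) As CaCO₃: 72.34 mol × 100.1 g/mol = 7241 g.
(b) Rise: 7241 g / 213,000 L × 1000 = 34 mg/L.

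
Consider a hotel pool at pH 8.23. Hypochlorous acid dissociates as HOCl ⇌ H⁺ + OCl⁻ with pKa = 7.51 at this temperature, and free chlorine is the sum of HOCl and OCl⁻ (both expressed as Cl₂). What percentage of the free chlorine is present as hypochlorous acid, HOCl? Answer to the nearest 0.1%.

16.0%

[OCl⁻]/[HOCl] = 10^(pH − pKa) = 10^(8.23 − 7.51) = 10^0.72 = 5.248.
Fraction as HOCl = 1 / (1 + 5.248) = 0.16.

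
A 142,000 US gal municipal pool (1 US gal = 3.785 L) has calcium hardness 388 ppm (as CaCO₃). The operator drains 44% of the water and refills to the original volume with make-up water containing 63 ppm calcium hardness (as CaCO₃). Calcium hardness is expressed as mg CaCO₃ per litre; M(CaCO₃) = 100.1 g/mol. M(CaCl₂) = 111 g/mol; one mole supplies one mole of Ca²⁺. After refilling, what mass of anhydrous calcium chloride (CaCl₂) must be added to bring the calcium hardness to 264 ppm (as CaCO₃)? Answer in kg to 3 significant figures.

11.3 kg

Volume: 142,000 US gal × 3.785 L/gal = 537,470 L.
After draining 44% and refilling: 388 × 0.56 + 63 × 0.44 = 245 ppm.
Deficit to target: 264 − 245 = 19 mg/L.
As CaCO₃: 19 mg/L × 537,470 L = 10,210 g; ÷ 100.1 = 102 mol Ca²⁺.
Mass: 102 × 111 = 11,320 g.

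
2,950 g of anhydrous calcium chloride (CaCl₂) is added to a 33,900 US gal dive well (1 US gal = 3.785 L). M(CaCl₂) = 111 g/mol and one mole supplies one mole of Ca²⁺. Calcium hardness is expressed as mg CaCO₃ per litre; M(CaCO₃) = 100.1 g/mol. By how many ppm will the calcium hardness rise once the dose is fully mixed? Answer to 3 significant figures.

Volume: 33,900 US gal × 3.785 L/gal = 128,312 L.
Moles of Ca²⁺: 2,950 g ÷ 111 g/mol = 26.58 mol.
As CaCO₃: 26.58 mol × 100.1 g/mol = 2660 g.
Rise: 2660 g / 128,312 L × 1000 = 20.73 mg/L.

20.7 ppm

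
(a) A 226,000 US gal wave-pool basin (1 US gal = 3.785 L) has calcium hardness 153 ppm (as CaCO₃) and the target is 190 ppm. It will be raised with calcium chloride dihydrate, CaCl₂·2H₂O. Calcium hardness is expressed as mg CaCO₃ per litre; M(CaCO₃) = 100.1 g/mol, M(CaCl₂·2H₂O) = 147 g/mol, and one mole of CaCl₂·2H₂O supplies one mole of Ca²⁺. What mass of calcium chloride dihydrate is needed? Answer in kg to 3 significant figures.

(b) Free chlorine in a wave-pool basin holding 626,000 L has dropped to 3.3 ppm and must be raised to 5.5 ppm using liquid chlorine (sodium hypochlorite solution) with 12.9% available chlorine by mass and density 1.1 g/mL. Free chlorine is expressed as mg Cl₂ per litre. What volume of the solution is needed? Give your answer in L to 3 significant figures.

(a) 46.5 kg; (b) 9.71 L

(a) Volume: 226,000 US gal × 3.785 L/gal = 855,410 L.
(a) Hardness to add: (190 − 153) = 37 mg/L as CaCO₃ × 855,410 L = 31,650 g as CaCO₃.
(a) Moles of Ca²⁺ (1 mol Ca²⁺ ≡ 1 mol CaCO₃): 31,650 / 100.1 g/mol = 316.2 mol.
(a) Mass of CaCl₂·2H₂O: 316.2 × 147 = 46,480 g.

(b) Chlorine deficit: 5.5 − 3.3 = 2.2 ppm = 2.2 mg/L as Cl₂.
(b) Cl₂ equivalent needed: 2.2 mg/L × 626,000 L = 1,377,000 mg = 1377 g.
(b) Product at 12.9% available chlorine: 1377 / 0.129 = 10,680 g.
(b) Volume at density 1.1 g/mL: 10,680 g ÷ 1.1 g/mL = 9705 mL.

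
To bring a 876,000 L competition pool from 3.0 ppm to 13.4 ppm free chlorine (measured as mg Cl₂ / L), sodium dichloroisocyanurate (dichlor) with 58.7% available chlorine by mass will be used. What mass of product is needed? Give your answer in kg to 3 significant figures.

Chlorine deficit: 13.4 − 3.0 = 10.4 ppm = 10.4 mg/L as Cl₂.
Cl₂ equivalent needed: 10.4 mg/L × 876,000 L = 9,110,000 mg = 9110 g.
Product at 58.7% available chlorine: 9110 / 0.587 = 15,520 g.

15.5 kg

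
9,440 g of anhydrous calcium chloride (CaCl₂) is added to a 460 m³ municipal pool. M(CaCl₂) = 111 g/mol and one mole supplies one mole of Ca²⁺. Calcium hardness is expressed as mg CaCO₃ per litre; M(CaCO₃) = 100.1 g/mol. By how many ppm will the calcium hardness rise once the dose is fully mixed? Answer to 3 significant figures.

Volume: 460 m³ = 460,000 L.
Moles of Ca²⁺: 9,440 g ÷ 111 g/mol = 85.05 mol.
As CaCO₃: 85.05 mol × 100.1 g/mol = 8513 g.
Rise: 8513 g / 460,000 L × 1000 = 18.51 mg/L.

18.5 ppm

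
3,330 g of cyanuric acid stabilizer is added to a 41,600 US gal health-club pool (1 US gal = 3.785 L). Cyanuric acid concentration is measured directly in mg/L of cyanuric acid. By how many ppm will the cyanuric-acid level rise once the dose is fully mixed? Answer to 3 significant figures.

Volume: 41,600 US gal × 3.785 L/gal = 157,456 L.
Rise: 3,330 g / 157,456 L × 1000 = 21.15 mg/L.

21.1 ppm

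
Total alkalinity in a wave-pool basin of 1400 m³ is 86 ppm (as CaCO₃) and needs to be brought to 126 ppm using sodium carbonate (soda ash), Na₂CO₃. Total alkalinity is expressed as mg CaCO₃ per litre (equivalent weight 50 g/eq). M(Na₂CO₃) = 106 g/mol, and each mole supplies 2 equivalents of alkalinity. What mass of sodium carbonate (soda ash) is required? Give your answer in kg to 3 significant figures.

Volume: 1400 m³ = 1,400,000 L.
Alkalinity to add: (126 − 86) = 40 mg/L as CaCO₃ × 1,400,000 L = 56,000 g as CaCO₃.
Equivalents: 56,000 g ÷ 50 g/eq = 1120 eq.
Each mole of Na₂CO₃ supplies 2 eq, so 1120 / 2 = 560 mol.
Mass: 560 mol × 106 g/mol = 59,360 g.

59.4 kg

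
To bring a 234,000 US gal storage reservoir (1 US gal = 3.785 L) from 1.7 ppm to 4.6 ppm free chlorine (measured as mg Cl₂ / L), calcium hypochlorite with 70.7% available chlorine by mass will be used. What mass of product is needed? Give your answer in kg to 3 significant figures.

3.63 kg

Volume: 234,000 US gal × 3.785 L/gal = 885,690 L.
Chlorine deficit: 4.6 − 1.7 = 2.9 ppm = 2.9 mg/L as Cl₂.
Cl₂ equivalent needed: 2.9 mg/L × 885,690 L = 2,569,000 mg = 2569 g.
Product at 70.7% available chlorine: 2569 / 0.707 = 3633 g.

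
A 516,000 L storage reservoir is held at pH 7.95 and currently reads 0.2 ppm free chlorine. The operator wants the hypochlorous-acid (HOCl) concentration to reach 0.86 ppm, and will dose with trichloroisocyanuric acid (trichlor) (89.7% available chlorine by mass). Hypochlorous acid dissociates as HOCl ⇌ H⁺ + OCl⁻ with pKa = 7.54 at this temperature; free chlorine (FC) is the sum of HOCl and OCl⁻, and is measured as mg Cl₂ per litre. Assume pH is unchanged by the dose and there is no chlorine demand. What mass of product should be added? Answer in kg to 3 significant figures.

1.65 kg

[OCl⁻]/[HOCl] = 10^(pH − pKa) = 10^(7.95 − 7.54) = 2.57; fraction as HOCl = 1/(1 + 2.57) = 0.2801.
Free chlorine required for 0.86 ppm HOCl: 0.86 / 0.2801 = 3.071 ppm.
FC to add: 3.071 − 0.2 = 2.871 mg/L as Cl₂.
Cl₂ equivalent: 2.871 mg/L × 516,000 L = 1481 g.
Product at 89.7% available Cl: 1481 / 0.897 = 1651 g.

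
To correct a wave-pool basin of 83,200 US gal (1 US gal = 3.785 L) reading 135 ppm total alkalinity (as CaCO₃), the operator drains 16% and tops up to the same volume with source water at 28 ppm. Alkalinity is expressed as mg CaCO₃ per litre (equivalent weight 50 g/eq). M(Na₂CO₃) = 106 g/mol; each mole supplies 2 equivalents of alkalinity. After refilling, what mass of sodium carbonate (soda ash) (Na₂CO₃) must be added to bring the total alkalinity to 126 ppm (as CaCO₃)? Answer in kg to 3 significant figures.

2.71 kg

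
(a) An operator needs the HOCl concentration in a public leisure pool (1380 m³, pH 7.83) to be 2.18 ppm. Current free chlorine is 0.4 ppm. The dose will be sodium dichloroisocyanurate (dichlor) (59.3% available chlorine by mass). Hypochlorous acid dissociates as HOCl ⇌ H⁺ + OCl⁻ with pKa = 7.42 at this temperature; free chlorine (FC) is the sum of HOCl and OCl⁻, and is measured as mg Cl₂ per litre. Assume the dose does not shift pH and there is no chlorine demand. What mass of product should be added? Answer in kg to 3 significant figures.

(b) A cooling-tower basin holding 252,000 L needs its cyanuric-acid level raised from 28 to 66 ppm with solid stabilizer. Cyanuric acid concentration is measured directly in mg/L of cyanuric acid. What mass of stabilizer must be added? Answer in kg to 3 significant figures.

(a) 17.2 kg; (b) 9.58 kg

(a) Volume: 1380 m³ = 1,380,000 L.
(a) [OCl⁻]/[HOCl] = 10^(pH − pKa) = 10^(7.83 − 7.42) = 2.57; fraction as HOCl = 1/(1 + 2.57) = 0.2801.
(a) Free chlorine required for 2.18 ppm HOCl: 2.18 / 0.2801 = 7.783 ppm.
(a) FC to add: 7.783 − 0.4 = 7.383 mg/L as Cl₂.
(a) Cl₂ equivalent: 7.383 mg/L × 1,380,000 L = 10,190 g.
(a) Product at 59.3% available Cl: 10,190 / 0.593 = 17,180 g.

(b) CYA to add: (66 − 28) = 38 mg/L × 252,000 L = 9576 g cyanuric acid.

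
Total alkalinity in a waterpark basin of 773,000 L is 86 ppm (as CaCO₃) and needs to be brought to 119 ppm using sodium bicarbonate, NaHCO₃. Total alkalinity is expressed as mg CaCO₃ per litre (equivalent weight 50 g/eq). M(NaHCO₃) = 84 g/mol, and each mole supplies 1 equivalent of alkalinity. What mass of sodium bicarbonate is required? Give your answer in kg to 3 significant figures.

Alkalinity to add: (119 − 86) = 33 mg/L as CaCO₃ × 773,000 L = 25,510 g as CaCO₃.
Equivalents: 25,510 g ÷ 50 g/eq = 510.2 eq.
NaHCO₃ supplies 1 eq per mole → 510.2 mol.
Mass: 510.2 mol × 84 g/mol = 42,860 g.

42.9 kg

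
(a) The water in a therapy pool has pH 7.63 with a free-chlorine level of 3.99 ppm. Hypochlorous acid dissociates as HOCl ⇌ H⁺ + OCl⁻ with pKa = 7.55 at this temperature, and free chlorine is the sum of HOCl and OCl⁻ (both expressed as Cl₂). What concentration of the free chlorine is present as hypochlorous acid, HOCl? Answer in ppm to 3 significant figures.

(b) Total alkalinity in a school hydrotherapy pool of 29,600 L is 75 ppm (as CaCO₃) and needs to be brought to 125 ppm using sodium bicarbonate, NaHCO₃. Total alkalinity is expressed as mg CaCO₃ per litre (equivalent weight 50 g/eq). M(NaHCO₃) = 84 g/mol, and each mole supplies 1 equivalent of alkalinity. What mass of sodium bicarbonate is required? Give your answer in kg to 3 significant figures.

(a) [OCl⁻]/[HOCl] = 10^(pH − pKa) = 10^(7.63 − 7.55) = 10^0.08 = 1.202.
(a) Fraction as HOCl = 1 / (1 + 1.202) = 0.4541.
(a) HOCl = 0.4541 × 3.99 ppm = 1.812 ppm.

(b) Alkalinity to add: (125 − 75) = 50 mg/L as CaCO₃ × 29,600 L = 1480 g as CaCO₃.
(b) Equivalents: 1480 g ÷ 50 g/eq = 29.6 eq.
(b) NaHCO₃ supplies 1 eq per mole → 29.6 mol.
(b) Mass: 29.6 mol × 84 g/mol = 2486 g.

(a) 1.81 ppm; (b) 2.49 kg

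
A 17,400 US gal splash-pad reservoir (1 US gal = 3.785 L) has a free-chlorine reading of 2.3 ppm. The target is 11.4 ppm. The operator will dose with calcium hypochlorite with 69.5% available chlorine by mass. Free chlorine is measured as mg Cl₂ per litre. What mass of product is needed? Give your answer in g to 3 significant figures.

Volume: 17,400 US gal × 3.785 L/gal = 65,859 L.
Chlorine deficit: 11.4 − 2.3 = 9.1 ppm = 9.1 mg/L as Cl₂.
Cl₂ equivalent needed: 9.1 mg/L × 65,859 L = 599,300 mg = 599.3 g.
Product at 69.5% available chlorine: 599.3 / 0.695 = 862.3 g.

862 g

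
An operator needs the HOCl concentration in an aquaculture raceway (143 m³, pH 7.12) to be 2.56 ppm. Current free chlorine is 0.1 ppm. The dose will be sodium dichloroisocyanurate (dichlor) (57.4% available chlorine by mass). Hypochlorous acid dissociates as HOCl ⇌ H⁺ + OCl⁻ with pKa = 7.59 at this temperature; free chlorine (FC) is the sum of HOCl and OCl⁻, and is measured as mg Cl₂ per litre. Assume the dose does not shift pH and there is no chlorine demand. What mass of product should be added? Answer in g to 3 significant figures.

Volume: 143 m³ = 143,000 L.
[OCl⁻]/[HOCl] = 10^(pH − pKa) = 10^(7.12 − 7.59) = 0.3388; fraction as HOCl = 1/(1 + 0.3388) = 0.7469.
Free chlorine required for 2.56 ppm HOCl: 2.56 / 0.7469 = 3.427 ppm.
FC to add: 3.427 − 0.1 = 3.327 mg/L as Cl₂.
Cl₂ equivalent: 3.327 mg/L × 143,000 L = 475.8 g.
Product at 57.4% available Cl: 475.8 / 0.574 = 829 g.

829 g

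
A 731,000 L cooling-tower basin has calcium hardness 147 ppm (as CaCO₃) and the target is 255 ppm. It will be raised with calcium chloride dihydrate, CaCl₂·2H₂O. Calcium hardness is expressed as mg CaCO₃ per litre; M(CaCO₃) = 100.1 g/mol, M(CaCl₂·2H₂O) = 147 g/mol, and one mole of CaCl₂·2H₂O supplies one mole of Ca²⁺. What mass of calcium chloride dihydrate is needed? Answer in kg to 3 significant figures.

116 kg

Hardness to add: (255 − 147) = 108 mg/L as CaCO₃ × 731,000 L = 78,950 g as CaCO₃.
Moles of Ca²⁺ (1 mol Ca²⁺ ≡ 1 mol CaCO₃): 78,950 / 100.1 g/mol = 788.7 mol.
Mass of CaCl₂·2H₂O: 788.7 × 147 = 115,900 g.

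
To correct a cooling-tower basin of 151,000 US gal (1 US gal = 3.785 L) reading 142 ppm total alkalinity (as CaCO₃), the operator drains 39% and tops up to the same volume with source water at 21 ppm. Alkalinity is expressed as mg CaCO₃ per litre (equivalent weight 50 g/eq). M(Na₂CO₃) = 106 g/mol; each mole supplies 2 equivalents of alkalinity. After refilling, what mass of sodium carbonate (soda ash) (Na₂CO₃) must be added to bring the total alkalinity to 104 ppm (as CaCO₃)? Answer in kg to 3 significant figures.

5.57 kg

Volume: 151,000 US gal × 3.785 L/gal = 571,535 L.
After draining 39% and refilling: 142 × 0.61 + 21 × 0.39 = 94.81 ppm.
Deficit to target: 104 − 94.81 = 9.19 mg/L.
As CaCO₃: 9.19 mg/L × 571,535 L = 5252 g; ÷ 50 g/eq ÷ 2 = 52.52 mol Na₂CO₃.
Mass: 52.52 × 106 = 5568 g.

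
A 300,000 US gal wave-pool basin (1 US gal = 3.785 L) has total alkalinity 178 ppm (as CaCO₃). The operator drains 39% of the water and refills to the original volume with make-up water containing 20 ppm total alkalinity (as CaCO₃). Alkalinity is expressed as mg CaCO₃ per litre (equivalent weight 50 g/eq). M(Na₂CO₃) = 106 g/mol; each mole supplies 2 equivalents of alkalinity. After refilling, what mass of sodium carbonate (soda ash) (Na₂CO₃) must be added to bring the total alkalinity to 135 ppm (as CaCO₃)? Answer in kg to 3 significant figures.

22.4 kg

Volume: 300,000 US gal × 3.785 L/gal = 1,135,500 L.
After draining 39% and refilling: 178 × 0.61 + 20 × 0.39 = 116.38 ppm.
Deficit to target: 135 − 116.38 = 18.62 mg/L.
As CaCO₃: 18.62 mg/L × 1,135,500 L = 21,140 g; ÷ 50 g/eq ÷ 2 = 211.4 mol Na₂CO₃.
Mass: 211.4 × 106 = 22,410 g.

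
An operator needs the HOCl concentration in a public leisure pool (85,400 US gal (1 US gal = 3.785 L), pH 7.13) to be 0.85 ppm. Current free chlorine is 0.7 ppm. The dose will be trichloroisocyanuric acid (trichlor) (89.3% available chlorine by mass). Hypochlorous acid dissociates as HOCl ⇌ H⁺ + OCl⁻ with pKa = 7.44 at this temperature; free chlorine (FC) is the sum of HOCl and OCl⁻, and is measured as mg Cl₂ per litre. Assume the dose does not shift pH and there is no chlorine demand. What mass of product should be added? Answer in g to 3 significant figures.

205 g

Volume: 85,400 US gal × 3.785 L/gal = 323,239 L.
[OCl⁻]/[HOCl] = 10^(pH − pKa) = 10^(7.13 − 7.44) = 0.4898; fraction as HOCl = 1/(1 + 0.4898) = 0.6712.
Free chlorine required for 0.85 ppm HOCl: 0.85 / 0.6712 = 1.266 ppm.
FC to add: 1.266 − 0.7 = 0.5663 mg/L as Cl₂.
Cl₂ equivalent: 0.5663 mg/L × 323,239 L = 183.1 g.
Product at 89.3% available Cl: 183.1 / 0.893 = 205 g.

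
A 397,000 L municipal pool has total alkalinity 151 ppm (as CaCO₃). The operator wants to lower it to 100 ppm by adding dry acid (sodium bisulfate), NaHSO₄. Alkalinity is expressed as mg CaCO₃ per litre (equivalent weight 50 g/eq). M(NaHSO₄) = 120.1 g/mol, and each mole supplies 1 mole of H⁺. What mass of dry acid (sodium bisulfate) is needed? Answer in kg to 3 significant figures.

Alkalinity to neutralize: (151 − 100) = 51 mg/L as CaCO₃ × 397,000 L = 20,250 g as CaCO₃.
Equivalents of H⁺ required: 20,250 ÷ 50 g/eq = 404.9 eq = 404.9 mol NaHSO₄.
Mass of NaHSO₄: 404.9 × 120.1 = 48,630 g.

48.6 kg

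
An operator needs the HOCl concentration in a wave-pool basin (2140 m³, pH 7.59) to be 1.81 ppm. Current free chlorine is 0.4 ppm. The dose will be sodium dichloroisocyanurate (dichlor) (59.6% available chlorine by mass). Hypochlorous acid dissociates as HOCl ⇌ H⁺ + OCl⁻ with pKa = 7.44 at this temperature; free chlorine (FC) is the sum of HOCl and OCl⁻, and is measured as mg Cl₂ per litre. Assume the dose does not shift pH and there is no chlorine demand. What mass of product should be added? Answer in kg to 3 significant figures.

Volume: 2140 m³ = 2,140,000 L.
[OCl⁻]/[HOCl] = 10^(pH − pKa) = 10^(7.59 − 7.44) = 1.413; fraction as HOCl = 1/(1 + 1.413) = 0.4145.
Free chlorine required for 1.81 ppm HOCl: 1.81 / 0.4145 = 4.367 ppm.
FC to add: 4.367 − 0.4 = 3.967 mg/L as Cl₂.
Cl₂ equivalent: 3.967 mg/L × 2,140,000 L = 8489 g.
Product at 59.6% available Cl: 8489 / 0.596 = 14,240 g.

14.2 kg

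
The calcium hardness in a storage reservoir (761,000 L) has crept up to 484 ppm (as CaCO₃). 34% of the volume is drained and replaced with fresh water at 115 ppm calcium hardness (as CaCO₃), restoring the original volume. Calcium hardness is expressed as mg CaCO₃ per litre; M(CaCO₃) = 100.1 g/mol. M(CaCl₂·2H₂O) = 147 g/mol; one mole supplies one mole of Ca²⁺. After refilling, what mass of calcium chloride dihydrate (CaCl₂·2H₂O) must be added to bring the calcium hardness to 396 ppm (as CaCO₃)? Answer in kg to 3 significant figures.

41.9 kg

After draining 34% and refilling: 484 × 0.66 + 115 × 0.34 = 358.54 ppm.
Deficit to target: 396 − 358.54 = 37.46 mg/L.
As CaCO₃: 37.46 mg/L × 761,000 L = 28,510 g; ÷ 100.1 = 284.8 mol Ca²⁺.
Mass: 284.8 × 147 = 41,860 g.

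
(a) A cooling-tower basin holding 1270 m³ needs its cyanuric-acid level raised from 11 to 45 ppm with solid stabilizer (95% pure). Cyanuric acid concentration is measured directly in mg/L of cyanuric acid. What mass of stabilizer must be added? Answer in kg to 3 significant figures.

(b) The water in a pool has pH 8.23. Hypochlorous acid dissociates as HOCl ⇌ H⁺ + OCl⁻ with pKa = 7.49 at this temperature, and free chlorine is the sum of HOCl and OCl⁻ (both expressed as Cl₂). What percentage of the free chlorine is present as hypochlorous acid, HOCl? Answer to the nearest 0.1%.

(a) 45.5 kg; (b) 15.4%

(a) Volume: 1270 m³ = 1,270,000 L.
(a) CYA to add: (45 − 11) = 34 mg/L × 1,270,000 L = 43,180 g cyanuric acid.
(a) At 95% purity: 43,180 / 0.95 = 45,450 g product.

(b) [OCl⁻]/[HOCl] = 10^(pH − pKa) = 10^(8.23 − 7.49) = 10^0.74 = 5.495.
(b) Fraction as HOCl = 1 / (1 + 5.495) = 0.154.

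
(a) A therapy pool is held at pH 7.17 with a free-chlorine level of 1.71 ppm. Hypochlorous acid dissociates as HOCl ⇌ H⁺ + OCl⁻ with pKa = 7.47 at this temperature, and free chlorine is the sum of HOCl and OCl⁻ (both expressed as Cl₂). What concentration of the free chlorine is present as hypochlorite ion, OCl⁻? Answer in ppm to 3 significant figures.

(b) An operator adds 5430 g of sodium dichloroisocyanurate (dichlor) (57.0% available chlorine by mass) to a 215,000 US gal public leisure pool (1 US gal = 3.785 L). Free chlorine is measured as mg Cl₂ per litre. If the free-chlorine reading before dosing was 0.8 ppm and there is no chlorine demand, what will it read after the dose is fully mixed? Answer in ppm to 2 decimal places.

(a) 0.571 ppm; (b) 4.60 ppm

(a) [OCl⁻]/[HOCl] = 10^(pH − pKa) = 10^(7.17 − 7.47) = 10^-0.30 = 0.5012.
(a) Fraction as HOCl = 1 / (1 + 0.5012) = 0.6661.
(a) OCl⁻ = (1 − 0.6661) × 1.71 ppm = 0.5709 ppm.

(b) Volume: 215,000 US gal × 3.785 L/gal = 813,775 L.
(b) Available chlorine delivered: 5430 g × 0.57 = 3095 g as Cl₂.
(b) Concentration rise: 3095 g / 813,775 L = 3.803 mg/L = 3.80 ppm.
(b) Final FC: 0.8 + 3.80 = 4.60 ppm.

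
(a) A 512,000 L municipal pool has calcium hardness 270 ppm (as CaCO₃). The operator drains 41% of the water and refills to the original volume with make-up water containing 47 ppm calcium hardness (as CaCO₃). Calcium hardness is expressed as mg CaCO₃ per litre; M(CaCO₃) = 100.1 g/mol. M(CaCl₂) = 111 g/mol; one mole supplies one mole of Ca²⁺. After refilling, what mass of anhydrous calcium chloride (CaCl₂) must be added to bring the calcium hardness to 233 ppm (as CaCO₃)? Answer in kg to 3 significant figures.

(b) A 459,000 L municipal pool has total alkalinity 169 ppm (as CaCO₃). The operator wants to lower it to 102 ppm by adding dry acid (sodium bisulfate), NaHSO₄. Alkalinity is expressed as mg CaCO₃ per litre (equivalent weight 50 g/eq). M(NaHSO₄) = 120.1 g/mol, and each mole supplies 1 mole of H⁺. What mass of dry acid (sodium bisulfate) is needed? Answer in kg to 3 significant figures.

(a) After draining 41% and refilling: 270 × 0.59 + 47 × 0.41 = 178.57 ppm.
(a) Deficit to target: 233 − 178.57 = 54.43 mg/L.
(a) As CaCO₃: 54.43 mg/L × 512,000 L = 27,870 g; ÷ 100.1 = 278.4 mol Ca²⁺.
(a) Mass: 278.4 × 111 = 30,900 g.

(b) Alkalinity to neutralize: (169 − 102) = 67 mg/L as CaCO₃ × 459,000 L = 30,750 g as CaCO₃.
(b) Equivalents of H⁺ required: 30,750 ÷ 50 g/eq = 615.1 eq = 615.1 mol NaHSO₄.
(b) Mass of NaHSO₄: 615.1 × 120.1 = 73,870 g.

(a) 30.9 kg; (b) 73.9 kg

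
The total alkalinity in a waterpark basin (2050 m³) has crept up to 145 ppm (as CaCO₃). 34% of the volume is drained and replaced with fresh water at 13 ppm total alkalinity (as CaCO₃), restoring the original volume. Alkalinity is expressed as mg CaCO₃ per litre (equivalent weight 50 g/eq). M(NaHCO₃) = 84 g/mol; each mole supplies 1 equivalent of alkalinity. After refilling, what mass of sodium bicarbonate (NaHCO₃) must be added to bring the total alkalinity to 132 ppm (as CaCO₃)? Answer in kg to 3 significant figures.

Volume: 2050 m³ = 2,050,000 L.
After draining 34% and refilling: 145 × 0.66 + 13 × 0.34 = 100.12 ppm.
Deficit to target: 132 − 100.12 = 31.88 mg/L.
As CaCO₃: 31.88 mg/L × 2,050,000 L = 65,350 g; ÷ 50 g/eq ÷ 1 = 1307 mol NaHCO₃.
Mass: 1307 × 84 = 109,800 g.

110 kg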